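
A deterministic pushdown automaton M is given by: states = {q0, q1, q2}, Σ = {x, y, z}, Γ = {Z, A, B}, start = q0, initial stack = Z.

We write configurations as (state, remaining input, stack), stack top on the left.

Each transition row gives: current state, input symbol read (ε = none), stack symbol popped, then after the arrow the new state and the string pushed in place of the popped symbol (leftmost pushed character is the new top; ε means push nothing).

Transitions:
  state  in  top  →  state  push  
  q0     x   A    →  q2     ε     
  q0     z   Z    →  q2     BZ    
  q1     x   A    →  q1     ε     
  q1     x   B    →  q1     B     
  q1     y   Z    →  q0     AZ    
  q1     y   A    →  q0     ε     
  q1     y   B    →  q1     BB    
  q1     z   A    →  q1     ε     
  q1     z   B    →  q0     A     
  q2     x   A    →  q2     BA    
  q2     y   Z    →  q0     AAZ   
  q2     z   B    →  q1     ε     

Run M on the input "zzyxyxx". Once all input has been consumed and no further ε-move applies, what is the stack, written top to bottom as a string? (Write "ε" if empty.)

BAZ

(q0, zzyxyxx, Z) ⊢ (q2, zyxyxx, BZ) ⊢ (q1, yxyxx, Z) ⊢ (q0, xyxx, AZ) ⊢ (q2, yxx, Z) ⊢ (q0, xx, AAZ) ⊢ (q2, x, AZ) ⊢ (q2, ε, BAZ)
All input consumed in state q2 with stack BAZ.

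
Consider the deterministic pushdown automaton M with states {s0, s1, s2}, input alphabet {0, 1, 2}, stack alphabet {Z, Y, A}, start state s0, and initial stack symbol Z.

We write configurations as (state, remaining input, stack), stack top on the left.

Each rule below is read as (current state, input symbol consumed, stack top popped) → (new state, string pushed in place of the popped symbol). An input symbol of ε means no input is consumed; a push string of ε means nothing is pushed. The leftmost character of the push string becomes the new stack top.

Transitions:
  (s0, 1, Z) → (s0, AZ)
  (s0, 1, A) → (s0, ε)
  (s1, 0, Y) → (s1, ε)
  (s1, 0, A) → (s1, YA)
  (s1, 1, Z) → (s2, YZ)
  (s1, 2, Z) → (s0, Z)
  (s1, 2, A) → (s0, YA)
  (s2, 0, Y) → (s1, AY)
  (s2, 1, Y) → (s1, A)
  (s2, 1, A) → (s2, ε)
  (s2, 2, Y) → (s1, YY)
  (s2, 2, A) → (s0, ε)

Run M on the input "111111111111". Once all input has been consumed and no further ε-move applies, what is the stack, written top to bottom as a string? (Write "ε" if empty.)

(s0, 111111111111, Z)
  read 1, top Z: go to s0, push AZ → (s0, 11111111111, AZ)
  read 1, top A: go to s0, push ε → (s0, 1111111111, Z)
  read 1, top Z: go to s0, push AZ → (s0, 111111111, AZ)
  read 1, top A: go to s0, push ε → (s0, 11111111, Z)
  read 1, top Z: go to s0, push AZ → (s0, 1111111, AZ)
  read 1, top A: go to s0, push ε → (s0, 111111, Z)
  read 1, top Z: go to s0, push AZ → (s0, 11111, AZ)
  read 1, top A: go to s0, push ε → (s0, 1111, Z)
  read 1, top Z: go to s0, push AZ → (s0, 111, AZ)
  read 1, top A: go to s0, push ε → (s0, 11, Z)
  read 1, top Z: go to s0, push AZ → (s0, 1, AZ)
  read 1, top A: go to s0, push ε → (s0, ε, Z)
All input consumed in state s0 with stack Z.

Z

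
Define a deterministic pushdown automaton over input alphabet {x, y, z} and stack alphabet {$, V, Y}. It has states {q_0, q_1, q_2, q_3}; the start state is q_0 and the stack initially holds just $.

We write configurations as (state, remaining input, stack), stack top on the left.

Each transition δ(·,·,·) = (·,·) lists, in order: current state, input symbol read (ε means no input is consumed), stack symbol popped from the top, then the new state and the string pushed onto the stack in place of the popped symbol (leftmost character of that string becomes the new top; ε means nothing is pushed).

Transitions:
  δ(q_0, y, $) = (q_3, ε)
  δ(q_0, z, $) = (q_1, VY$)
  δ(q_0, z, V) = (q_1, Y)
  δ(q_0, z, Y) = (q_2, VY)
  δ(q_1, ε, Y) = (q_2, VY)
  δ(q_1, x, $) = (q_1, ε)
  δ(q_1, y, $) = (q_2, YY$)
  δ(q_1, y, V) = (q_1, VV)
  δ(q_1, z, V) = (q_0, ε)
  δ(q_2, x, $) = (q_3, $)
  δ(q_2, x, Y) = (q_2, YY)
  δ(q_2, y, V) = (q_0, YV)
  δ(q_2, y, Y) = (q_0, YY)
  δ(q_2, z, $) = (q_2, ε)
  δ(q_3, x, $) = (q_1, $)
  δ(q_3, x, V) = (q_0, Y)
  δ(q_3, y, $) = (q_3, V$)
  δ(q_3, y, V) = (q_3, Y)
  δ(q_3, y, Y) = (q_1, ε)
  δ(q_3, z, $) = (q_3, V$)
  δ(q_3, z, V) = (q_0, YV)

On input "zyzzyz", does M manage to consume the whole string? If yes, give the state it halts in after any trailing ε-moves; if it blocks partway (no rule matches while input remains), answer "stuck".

(q_0, zyzzyz, $)
  read z, top $: go to q_1, push VY$ → (q_1, yzzyz, VY$)
  read y, top V: go to q_1, push VV → (q_1, zzyz, VVY$)
  read z, top V: go to q_0, push ε → (q_0, zyz, VY$)
  read z, top V: go to q_1, push Y → (q_1, yz, YY$)
  ε-move, top Y: go to q_2, push VY → (q_2, yz, VYY$)
  read y, top V: go to q_0, push YV → (q_0, z, YVYY$)
  read z, top Y: go to q_2, push VY → (q_2, ε, VYVYY$)
All input consumed; M is in state q_2.

q_2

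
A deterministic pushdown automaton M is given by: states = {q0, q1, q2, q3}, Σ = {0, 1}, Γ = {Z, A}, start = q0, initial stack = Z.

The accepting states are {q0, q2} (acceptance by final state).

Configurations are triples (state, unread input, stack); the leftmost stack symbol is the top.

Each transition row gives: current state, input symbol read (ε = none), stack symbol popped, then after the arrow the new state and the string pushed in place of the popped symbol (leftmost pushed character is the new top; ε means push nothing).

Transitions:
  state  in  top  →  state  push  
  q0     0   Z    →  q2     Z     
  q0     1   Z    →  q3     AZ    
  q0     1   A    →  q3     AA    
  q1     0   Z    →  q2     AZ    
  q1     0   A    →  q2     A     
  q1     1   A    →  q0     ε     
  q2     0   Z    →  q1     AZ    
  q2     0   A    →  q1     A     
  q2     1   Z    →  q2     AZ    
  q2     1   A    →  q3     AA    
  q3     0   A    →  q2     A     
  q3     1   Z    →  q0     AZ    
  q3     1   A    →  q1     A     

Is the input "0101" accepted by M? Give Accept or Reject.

(q0, 0101, Z)
  read 0, top Z: go to q2, push Z → (q2, 101, Z)
  read 1, top Z: go to q2, push AZ → (q2, 01, AZ)
  read 0, top A: go to q1, push A → (q1, 1, AZ)
  read 1, top A: go to q0, push ε → (q0, ε, Z)
All input consumed; state q0 ∈ F.

Accept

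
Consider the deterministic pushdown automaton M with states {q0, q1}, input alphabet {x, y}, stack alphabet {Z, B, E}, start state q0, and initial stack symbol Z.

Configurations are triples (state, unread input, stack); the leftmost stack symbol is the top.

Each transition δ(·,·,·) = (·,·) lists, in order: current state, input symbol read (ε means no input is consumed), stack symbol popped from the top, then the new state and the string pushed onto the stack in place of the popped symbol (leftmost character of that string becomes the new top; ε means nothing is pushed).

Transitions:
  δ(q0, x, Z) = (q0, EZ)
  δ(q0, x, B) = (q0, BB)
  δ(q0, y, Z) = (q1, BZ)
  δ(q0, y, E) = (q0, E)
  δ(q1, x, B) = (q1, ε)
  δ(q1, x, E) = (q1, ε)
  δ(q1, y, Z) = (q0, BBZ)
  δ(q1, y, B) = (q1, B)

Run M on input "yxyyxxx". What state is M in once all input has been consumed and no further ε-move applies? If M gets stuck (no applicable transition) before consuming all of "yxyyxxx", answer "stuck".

stuck

(q0, yxyyxxx, Z) ⊢ (q1, xyyxxx, BZ) ⊢ (q1, yyxxx, Z) ⊢ (q0, yxxx, BBZ)
No transition for (q0, y, top B); M blocks with input yxxx remaining.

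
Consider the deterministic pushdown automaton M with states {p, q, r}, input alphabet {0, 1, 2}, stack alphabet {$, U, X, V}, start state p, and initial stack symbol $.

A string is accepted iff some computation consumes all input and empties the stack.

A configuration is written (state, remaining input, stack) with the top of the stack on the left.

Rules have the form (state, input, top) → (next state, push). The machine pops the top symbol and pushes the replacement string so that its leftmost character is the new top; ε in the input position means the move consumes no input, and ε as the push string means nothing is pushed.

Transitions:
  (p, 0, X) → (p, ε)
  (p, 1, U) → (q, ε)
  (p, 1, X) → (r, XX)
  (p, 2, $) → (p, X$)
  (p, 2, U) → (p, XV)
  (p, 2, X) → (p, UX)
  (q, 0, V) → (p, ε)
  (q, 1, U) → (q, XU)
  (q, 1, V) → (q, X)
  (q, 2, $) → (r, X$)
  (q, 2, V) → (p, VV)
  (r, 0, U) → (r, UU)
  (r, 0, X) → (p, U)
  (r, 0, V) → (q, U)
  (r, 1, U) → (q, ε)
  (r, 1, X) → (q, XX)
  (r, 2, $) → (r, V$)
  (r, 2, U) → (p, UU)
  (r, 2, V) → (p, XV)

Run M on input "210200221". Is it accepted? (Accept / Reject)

Reject

(p, 210200221, $)
  read 2, top $: go to p, push X$ → (p, 10200221, X$)
  read 1, top X: go to r, push XX → (r, 0200221, XX$)
  read 0, top X: go to p, push U → (p, 200221, UX$)
  read 2, top U: go to p, push XV → (p, 00221, XVX$)
  read 0, top X: go to p, push ε → (p, 0221, VX$)
No transition applies at (p, 0221, VX$); input not fully consumed.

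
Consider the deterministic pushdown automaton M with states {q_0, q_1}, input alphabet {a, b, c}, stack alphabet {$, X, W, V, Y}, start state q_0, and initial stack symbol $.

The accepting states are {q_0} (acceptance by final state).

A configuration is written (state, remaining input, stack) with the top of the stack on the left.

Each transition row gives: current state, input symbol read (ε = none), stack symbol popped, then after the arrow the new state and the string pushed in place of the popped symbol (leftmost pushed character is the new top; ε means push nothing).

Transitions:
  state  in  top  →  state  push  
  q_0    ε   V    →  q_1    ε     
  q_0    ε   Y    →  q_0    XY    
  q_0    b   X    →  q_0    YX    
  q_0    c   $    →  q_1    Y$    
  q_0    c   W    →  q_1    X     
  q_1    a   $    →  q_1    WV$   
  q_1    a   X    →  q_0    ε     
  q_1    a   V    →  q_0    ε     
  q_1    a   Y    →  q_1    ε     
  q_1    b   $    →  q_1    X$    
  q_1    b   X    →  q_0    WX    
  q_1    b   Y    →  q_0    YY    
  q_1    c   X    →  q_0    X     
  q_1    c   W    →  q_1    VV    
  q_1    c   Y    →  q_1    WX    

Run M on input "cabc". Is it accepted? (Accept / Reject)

(q_0, cabc, $)
  read c, top $: go to q_1, push Y$ → (q_1, abc, Y$)
  read a, top Y: go to q_1, push ε → (q_1, bc, $)
  read b, top $: go to q_1, push X$ → (q_1, c, X$)
  read c, top X: go to q_0, push X → (q_0, ε, X$)
All input consumed; state q_0 ∈ F.

Accept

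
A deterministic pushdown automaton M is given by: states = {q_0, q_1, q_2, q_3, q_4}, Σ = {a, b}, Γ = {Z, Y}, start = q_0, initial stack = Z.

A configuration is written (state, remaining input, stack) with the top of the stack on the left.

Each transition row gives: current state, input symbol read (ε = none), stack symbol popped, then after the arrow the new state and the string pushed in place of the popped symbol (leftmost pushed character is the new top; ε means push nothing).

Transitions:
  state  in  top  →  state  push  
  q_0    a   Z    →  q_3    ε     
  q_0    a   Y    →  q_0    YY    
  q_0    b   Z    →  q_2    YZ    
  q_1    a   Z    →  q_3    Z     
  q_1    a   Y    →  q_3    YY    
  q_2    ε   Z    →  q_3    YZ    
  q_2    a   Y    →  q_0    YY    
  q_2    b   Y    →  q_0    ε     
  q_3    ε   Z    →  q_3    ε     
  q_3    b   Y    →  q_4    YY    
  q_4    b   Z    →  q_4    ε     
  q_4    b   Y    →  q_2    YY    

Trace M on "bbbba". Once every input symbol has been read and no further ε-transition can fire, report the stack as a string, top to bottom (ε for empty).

(q_0, bbbba, Z)
  read b, top Z: go to q_2, push YZ → (q_2, bbba, YZ)
  read b, top Y: go to q_0, push ε → (q_0, bba, Z)
  read b, top Z: go to q_2, push YZ → (q_2, ba, YZ)
  read b, top Y: go to q_0, push ε → (q_0, a, Z)
  read a, top Z: go to q_3, push ε → (q_3, ε, ε)
All input consumed in state q_3 with stack ε.

ε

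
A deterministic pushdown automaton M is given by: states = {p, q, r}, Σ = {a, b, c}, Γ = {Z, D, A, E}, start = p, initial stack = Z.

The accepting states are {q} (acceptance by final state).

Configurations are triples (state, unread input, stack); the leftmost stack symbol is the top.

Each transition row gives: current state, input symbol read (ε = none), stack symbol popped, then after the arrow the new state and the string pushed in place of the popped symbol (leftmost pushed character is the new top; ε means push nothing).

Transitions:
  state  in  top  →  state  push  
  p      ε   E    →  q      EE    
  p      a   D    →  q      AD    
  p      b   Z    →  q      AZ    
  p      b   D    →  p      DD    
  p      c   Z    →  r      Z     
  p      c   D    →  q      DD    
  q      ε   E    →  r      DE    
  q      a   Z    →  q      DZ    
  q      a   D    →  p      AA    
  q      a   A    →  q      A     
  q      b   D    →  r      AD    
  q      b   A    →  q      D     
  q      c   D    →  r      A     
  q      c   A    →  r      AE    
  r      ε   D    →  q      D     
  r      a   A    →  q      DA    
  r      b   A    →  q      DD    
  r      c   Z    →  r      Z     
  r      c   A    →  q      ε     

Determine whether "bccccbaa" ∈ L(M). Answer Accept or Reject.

(p, bccccbaa, Z)
  read b, top Z: go to q, push AZ → (q, ccccbaa, AZ)
  read c, top A: go to r, push AE → (r, cccbaa, AEZ)
  read c, top A: go to q, push ε → (q, ccbaa, EZ)
  ε-move, top E: go to r, push DE → (r, ccbaa, DEZ)
  ε-move, top D: go to q, push D → (q, ccbaa, DEZ)
  read c, top D: go to r, push A → (r, cbaa, AEZ)
  read c, top A: go to q, push ε → (q, baa, EZ)
  ε-move, top E: go to r, push DE → (r, baa, DEZ)
  ε-move, top D: go to q, push D → (q, baa, DEZ)
  read b, top D: go to r, push AD → (r, aa, ADEZ)
  read a, top A: go to q, push DA → (q, a, DADEZ)
  read a, top D: go to p, push AA → (p, ε, AAADEZ)
All input consumed; state p ∉ F and no further ε-move applies.

Reject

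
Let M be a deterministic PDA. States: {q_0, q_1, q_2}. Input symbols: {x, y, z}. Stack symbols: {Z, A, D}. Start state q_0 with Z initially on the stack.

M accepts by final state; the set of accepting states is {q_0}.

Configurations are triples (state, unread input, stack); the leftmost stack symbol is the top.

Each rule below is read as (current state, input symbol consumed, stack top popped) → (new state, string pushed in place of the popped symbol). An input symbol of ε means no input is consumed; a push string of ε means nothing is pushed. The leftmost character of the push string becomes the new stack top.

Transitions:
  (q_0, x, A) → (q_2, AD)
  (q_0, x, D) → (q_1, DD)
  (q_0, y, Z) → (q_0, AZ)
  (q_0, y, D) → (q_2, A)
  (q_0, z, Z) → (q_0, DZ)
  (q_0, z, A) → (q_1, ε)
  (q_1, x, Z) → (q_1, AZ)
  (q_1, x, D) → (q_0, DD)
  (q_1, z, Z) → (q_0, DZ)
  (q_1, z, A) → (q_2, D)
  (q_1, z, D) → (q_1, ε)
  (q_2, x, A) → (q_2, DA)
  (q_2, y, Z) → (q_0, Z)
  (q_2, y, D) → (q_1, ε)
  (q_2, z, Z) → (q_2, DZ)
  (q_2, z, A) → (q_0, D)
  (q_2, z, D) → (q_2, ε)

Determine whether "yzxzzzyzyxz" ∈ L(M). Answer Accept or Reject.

Reject

(q_0, yzxzzzyzyxz, Z) ⊢ (q_0, zxzzzyzyxz, AZ) ⊢ (q_1, xzzzyzyxz, Z) ⊢ (q_1, zzzyzyxz, AZ) ⊢ (q_2, zzyzyxz, DZ) ⊢ (q_2, zyzyxz, Z) ⊢ (q_2, yzyxz, DZ) ⊢ (q_1, zyxz, Z) ⊢ (q_0, yxz, DZ) ⊢ (q_2, xz, AZ) ⊢ (q_2, z, DAZ) ⊢ (q_2, ε, AZ)
All input consumed; state q_2 ∉ F and no further ε-move applies.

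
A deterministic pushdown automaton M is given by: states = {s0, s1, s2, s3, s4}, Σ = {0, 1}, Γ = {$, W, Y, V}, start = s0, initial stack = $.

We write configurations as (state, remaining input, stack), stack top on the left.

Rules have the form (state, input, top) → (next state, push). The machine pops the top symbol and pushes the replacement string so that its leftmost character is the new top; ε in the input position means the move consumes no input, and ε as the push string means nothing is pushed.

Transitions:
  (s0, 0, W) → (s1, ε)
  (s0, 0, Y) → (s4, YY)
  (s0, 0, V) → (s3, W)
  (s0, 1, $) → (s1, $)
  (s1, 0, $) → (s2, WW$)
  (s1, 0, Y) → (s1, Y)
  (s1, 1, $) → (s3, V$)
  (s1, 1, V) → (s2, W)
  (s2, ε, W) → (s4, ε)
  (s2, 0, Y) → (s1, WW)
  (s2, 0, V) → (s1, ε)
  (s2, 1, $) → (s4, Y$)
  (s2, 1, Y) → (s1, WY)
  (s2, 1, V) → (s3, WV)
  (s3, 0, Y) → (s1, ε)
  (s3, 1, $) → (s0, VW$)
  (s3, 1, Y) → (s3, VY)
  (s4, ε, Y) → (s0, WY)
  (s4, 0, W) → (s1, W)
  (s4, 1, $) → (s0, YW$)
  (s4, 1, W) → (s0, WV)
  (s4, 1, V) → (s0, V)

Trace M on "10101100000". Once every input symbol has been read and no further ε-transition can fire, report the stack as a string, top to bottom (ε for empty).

(s0, 10101100000, $) ⊢ (s1, 0101100000, $) ⊢ (s2, 101100000, WW$) ⊢ (s4, 101100000, W$) ⊢ (s0, 01100000, WV$) ⊢ (s1, 1100000, V$) ⊢ (s2, 100000, W$) ⊢ (s4, 100000, $) ⊢ (s0, 00000, YW$) ⊢ (s4, 0000, YYW$) ⊢ (s0, 0000, WYYW$) ⊢ (s1, 000, YYW$) ⊢ (s1, 00, YYW$) ⊢ (s1, 0, YYW$) ⊢ (s1, ε, YYW$)
All input consumed in state s1 with stack YYW$.

YYW$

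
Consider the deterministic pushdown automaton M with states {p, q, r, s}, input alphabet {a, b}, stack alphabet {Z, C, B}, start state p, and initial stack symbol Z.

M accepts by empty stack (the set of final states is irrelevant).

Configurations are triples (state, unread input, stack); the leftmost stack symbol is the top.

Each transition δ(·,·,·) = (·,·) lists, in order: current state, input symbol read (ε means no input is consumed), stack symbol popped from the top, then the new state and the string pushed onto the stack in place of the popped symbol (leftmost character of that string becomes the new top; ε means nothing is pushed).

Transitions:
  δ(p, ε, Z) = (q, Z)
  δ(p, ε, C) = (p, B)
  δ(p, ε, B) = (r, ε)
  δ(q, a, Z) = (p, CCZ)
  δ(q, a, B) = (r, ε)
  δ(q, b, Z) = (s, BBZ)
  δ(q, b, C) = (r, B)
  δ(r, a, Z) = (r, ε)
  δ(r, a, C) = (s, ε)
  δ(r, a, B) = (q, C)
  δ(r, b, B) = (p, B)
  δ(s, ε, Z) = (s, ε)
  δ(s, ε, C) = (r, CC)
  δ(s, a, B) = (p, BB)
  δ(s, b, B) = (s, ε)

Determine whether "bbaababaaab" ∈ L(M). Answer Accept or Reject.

(p, bbaababaaab, Z)
  ε-move, top Z: go to q, push Z → (q, bbaababaaab, Z)
  read b, top Z: go to s, push BBZ → (s, baababaaab, BBZ)
  read b, top B: go to s, push ε → (s, aababaaab, BZ)
  read a, top B: go to p, push BB → (p, ababaaab, BBZ)
  ε-move, top B: go to r, push ε → (r, ababaaab, BZ)
  read a, top B: go to q, push C → (q, babaaab, CZ)
  read b, top C: go to r, push B → (r, abaaab, BZ)
  read a, top B: go to q, push C → (q, baaab, CZ)
  read b, top C: go to r, push B → (r, aaab, BZ)
  read a, top B: go to q, push C → (q, aab, CZ)
No transition applies at (q, aab, CZ); input not fully consumed.

Reject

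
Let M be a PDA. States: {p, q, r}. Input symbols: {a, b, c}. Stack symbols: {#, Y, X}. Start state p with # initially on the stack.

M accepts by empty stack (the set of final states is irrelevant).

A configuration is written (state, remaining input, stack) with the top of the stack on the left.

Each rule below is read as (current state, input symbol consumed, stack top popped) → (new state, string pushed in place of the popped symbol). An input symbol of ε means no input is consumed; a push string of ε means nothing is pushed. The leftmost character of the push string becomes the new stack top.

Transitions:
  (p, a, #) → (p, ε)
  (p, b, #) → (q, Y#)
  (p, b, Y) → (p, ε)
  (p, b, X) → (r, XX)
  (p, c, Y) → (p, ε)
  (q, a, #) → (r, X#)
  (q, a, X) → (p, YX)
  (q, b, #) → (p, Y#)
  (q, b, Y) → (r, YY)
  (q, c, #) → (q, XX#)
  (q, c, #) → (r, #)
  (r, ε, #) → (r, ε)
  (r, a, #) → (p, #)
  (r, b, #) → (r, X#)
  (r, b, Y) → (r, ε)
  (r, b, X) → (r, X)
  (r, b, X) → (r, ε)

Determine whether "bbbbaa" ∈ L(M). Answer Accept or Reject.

Accept

One accepting computation: (p, bbbbaa, #) ⊢ (q, bbbaa, Y#) ⊢ (r, bbaa, YY#) ⊢ (r, baa, Y#) ⊢ (r, aa, #) ⊢ (p, a, #) ⊢ (p, ε, ε)
All input consumed and the stack is empty.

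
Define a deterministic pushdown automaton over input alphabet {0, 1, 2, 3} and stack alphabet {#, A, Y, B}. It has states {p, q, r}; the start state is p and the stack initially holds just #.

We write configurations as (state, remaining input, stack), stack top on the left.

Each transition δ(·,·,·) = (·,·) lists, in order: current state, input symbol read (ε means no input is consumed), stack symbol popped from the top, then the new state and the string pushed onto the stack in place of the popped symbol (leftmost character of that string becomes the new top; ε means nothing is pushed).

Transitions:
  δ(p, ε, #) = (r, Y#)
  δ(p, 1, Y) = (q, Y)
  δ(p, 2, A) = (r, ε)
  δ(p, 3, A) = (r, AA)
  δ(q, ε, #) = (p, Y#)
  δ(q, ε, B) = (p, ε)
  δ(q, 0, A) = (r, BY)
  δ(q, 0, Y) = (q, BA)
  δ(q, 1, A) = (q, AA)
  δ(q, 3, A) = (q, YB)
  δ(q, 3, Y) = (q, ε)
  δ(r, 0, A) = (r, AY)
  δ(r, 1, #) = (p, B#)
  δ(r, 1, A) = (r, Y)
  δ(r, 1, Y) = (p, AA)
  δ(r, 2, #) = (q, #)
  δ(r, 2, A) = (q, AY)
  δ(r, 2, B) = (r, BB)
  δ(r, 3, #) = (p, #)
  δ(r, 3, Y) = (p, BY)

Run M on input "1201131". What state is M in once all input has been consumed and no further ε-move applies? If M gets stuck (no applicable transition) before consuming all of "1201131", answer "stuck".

r

(p, 1201131, #) ⊢ (r, 1201131, Y#) ⊢ (p, 201131, AA#) ⊢ (r, 01131, A#) ⊢ (r, 1131, AY#) ⊢ (r, 131, YY#) ⊢ (p, 31, AAY#) ⊢ (r, 1, AAAY#) ⊢ (r, ε, YAAY#)
All input consumed; M is in state r.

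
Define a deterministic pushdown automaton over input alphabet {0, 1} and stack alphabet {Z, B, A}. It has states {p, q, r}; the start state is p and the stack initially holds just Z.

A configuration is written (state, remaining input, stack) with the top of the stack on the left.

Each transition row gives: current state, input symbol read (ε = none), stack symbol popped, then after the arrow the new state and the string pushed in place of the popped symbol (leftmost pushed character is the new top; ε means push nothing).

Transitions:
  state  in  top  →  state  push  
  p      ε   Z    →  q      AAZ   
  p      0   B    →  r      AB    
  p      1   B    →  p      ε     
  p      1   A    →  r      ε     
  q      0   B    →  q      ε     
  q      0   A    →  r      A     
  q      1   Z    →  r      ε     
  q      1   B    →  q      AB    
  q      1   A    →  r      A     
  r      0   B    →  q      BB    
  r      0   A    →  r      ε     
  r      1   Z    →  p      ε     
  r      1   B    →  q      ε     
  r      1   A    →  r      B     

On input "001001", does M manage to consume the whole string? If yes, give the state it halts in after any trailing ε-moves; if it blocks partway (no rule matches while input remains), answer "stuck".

(p, 001001, Z) ⊢ (q, 001001, AAZ) ⊢ (r, 01001, AAZ) ⊢ (r, 1001, AZ) ⊢ (r, 001, BZ) ⊢ (q, 01, BBZ) ⊢ (q, 1, BZ) ⊢ (q, ε, ABZ)
All input consumed; M is in state q.

q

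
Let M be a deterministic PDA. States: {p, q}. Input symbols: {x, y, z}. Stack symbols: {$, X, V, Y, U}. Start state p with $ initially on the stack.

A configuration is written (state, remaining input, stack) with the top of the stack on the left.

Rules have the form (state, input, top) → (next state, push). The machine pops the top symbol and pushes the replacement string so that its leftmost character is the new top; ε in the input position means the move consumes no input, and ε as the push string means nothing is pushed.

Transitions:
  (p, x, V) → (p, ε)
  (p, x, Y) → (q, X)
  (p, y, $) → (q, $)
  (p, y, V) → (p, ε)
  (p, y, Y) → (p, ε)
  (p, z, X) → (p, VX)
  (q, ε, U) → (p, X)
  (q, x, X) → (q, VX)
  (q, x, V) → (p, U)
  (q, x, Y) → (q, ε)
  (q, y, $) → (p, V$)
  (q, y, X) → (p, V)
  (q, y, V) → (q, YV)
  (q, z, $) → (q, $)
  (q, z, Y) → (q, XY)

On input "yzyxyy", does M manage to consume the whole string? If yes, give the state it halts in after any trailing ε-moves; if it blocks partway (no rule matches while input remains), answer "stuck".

(p, yzyxyy, $)
  read y, top $: go to q, push $ → (q, zyxyy, $)
  read z, top $: go to q, push $ → (q, yxyy, $)
  read y, top $: go to p, push V$ → (p, xyy, V$)
  read x, top V: go to p, push ε → (p, yy, $)
  read y, top $: go to q, push $ → (q, y, $)
  read y, top $: go to p, push V$ → (p, ε, V$)
All input consumed; M is in state p.

p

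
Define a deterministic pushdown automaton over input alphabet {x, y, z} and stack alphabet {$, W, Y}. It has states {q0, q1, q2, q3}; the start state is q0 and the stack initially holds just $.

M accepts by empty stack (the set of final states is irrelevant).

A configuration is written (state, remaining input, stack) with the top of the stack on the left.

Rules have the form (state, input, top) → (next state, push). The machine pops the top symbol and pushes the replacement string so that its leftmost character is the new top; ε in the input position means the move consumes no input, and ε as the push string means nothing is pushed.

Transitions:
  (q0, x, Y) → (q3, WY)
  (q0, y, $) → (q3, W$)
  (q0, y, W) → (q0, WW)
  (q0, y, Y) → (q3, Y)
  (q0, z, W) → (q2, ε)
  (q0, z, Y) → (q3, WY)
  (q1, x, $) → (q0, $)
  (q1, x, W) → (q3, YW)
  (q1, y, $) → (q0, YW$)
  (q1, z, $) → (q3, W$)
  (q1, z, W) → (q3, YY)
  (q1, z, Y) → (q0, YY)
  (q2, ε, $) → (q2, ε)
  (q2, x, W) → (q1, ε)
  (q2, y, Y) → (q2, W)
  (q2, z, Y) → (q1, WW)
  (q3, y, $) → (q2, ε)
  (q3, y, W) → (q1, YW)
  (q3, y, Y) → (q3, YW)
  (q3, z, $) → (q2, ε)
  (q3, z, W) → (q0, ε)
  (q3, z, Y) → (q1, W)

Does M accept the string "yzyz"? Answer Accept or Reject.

(q0, yzyz, $) ⊢ (q3, zyz, W$) ⊢ (q0, yz, $) ⊢ (q3, z, W$) ⊢ (q0, ε, $)
All input consumed; stack is $, not empty, and no further ε-move applies.

Reject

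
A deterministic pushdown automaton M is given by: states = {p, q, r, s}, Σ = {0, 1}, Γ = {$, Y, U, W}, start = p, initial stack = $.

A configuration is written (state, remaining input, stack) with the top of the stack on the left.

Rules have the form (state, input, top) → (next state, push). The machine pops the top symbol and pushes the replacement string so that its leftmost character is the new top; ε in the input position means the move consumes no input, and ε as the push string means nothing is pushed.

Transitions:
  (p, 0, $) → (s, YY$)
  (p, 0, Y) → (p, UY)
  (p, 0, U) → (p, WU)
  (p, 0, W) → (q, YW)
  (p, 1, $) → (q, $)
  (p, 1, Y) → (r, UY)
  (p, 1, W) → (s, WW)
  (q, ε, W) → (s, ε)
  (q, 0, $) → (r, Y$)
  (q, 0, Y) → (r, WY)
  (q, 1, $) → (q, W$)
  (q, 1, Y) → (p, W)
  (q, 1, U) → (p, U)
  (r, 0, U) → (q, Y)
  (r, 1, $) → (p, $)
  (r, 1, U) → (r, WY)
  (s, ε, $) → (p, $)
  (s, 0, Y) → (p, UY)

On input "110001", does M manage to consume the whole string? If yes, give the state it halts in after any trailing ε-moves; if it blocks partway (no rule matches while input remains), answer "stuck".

(p, 110001, $)
  read 1, top $: go to q, push $ → (q, 10001, $)
  read 1, top $: go to q, push W$ → (q, 0001, W$)
  ε-move, top W: go to s, push ε → (s, 0001, $)
  ε-move, top $: go to p, push $ → (p, 0001, $)
  read 0, top $: go to s, push YY$ → (s, 001, YY$)
  read 0, top Y: go to p, push UY → (p, 01, UYY$)
  read 0, top U: go to p, push WU → (p, 1, WUYY$)
  read 1, top W: go to s, push WW → (s, ε, WWUYY$)
All input consumed; M is in state s.

s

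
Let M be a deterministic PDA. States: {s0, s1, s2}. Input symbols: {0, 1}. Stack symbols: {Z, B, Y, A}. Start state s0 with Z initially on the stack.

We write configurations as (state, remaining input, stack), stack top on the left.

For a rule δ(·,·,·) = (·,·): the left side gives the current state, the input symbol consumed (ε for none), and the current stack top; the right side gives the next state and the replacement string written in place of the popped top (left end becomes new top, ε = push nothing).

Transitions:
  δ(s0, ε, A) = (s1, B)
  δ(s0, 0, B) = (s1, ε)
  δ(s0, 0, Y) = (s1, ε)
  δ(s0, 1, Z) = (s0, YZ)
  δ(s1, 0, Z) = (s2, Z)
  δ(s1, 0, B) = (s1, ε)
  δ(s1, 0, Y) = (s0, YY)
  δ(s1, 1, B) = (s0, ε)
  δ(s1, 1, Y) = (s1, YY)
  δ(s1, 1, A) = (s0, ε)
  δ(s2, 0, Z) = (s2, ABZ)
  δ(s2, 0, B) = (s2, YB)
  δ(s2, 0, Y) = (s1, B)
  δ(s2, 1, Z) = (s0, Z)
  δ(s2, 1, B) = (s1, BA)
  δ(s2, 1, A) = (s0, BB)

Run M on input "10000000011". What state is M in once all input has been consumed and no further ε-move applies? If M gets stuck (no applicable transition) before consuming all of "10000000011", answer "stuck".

(s0, 10000000011, Z)
  read 1, top Z: go to s0, push YZ → (s0, 0000000011, YZ)
  read 0, top Y: go to s1, push ε → (s1, 000000011, Z)
  read 0, top Z: go to s2, push Z → (s2, 00000011, Z)
  read 0, top Z: go to s2, push ABZ → (s2, 0000011, ABZ)
No transition for (s2, 0, top A); M blocks with input 0000011 remaining.

stuck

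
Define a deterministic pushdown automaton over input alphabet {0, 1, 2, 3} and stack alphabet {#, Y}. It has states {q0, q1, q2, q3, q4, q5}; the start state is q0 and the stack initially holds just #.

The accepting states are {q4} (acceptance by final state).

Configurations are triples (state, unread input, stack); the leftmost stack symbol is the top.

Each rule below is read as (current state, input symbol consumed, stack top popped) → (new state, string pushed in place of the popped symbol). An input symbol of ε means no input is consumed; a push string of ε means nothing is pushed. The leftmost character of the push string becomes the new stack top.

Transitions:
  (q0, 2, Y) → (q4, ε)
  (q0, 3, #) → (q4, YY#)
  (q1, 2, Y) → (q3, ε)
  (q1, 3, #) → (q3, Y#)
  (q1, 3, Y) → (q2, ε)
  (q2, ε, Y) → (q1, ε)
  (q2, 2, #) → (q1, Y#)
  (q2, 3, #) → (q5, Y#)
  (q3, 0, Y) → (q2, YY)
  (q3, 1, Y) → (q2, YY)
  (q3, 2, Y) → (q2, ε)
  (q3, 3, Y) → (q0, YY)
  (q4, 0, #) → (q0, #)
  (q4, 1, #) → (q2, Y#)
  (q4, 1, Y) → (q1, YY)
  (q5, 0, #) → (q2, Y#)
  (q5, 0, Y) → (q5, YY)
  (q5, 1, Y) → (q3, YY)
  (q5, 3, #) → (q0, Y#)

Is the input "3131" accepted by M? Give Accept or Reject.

Reject

(q0, 3131, #) ⊢ (q4, 131, YY#) ⊢ (q1, 31, YYY#) ⊢ (q2, 1, YY#) ⊢ (q1, 1, Y#)
No transition applies at (q1, 1, Y#); input not fully consumed.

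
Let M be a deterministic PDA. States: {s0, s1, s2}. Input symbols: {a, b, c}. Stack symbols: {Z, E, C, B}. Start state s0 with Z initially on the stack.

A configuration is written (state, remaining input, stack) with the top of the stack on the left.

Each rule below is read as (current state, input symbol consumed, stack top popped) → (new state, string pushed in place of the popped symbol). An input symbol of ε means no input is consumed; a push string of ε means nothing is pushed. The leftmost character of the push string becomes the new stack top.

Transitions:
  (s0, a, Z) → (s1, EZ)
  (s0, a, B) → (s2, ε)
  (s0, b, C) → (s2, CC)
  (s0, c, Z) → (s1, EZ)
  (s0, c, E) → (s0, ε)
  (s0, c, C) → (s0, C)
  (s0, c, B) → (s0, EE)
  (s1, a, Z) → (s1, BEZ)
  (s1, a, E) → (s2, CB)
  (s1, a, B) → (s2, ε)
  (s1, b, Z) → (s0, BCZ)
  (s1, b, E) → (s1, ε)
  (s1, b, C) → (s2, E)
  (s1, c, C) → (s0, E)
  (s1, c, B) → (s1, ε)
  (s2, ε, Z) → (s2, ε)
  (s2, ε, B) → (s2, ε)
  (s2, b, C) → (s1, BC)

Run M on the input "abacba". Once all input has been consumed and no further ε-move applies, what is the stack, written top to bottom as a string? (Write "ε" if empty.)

(s0, abacba, Z) ⊢ (s1, bacba, EZ) ⊢ (s1, acba, Z) ⊢ (s1, cba, BEZ) ⊢ (s1, ba, EZ) ⊢ (s1, a, Z) ⊢ (s1, ε, BEZ)
All input consumed in state s1 with stack BEZ.

BEZ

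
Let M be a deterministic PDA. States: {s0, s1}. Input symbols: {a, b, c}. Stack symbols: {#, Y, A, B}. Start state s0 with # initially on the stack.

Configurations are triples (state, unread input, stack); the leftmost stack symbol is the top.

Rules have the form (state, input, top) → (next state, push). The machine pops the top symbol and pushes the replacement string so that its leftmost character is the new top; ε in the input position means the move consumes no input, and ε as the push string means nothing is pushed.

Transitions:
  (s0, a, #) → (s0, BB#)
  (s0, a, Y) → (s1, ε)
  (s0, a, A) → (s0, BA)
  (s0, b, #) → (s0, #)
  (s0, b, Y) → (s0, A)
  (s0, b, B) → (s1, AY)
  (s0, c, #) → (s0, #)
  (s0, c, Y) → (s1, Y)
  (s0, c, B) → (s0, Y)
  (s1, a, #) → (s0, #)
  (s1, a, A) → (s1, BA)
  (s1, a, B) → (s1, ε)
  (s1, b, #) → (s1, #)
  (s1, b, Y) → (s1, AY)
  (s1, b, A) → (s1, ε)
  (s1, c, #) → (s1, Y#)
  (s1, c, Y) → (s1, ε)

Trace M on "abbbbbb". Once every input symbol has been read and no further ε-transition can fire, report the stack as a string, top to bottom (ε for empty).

(s0, abbbbbb, #)
  read a, top #: go to s0, push BB# → (s0, bbbbbb, BB#)
  read b, top B: go to s1, push AY → (s1, bbbbb, AYB#)
  read b, top A: go to s1, push ε → (s1, bbbb, YB#)
  read b, top Y: go to s1, push AY → (s1, bbb, AYB#)
  read b, top A: go to s1, push ε → (s1, bb, YB#)
  read b, top Y: go to s1, push AY → (s1, b, AYB#)
  read b, top A: go to s1, push ε → (s1, ε, YB#)
All input consumed in state s1 with stack YB#.

YB#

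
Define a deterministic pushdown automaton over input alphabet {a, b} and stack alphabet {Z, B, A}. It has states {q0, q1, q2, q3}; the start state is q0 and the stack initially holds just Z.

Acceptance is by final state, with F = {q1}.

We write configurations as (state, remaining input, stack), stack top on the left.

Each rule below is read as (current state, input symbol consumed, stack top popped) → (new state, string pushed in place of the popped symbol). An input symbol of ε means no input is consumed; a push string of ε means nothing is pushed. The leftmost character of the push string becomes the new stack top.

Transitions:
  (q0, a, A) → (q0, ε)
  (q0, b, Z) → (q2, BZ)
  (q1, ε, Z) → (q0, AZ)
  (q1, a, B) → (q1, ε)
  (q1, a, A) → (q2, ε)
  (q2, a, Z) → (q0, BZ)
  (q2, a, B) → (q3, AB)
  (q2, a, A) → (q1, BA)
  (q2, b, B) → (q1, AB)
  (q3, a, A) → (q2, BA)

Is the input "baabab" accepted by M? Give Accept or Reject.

(q0, baabab, Z) ⊢ (q2, aabab, BZ) ⊢ (q3, abab, ABZ) ⊢ (q2, bab, BABZ) ⊢ (q1, ab, ABABZ) ⊢ (q2, b, BABZ) ⊢ (q1, ε, ABABZ)
All input consumed; state q1 ∈ F.

Accept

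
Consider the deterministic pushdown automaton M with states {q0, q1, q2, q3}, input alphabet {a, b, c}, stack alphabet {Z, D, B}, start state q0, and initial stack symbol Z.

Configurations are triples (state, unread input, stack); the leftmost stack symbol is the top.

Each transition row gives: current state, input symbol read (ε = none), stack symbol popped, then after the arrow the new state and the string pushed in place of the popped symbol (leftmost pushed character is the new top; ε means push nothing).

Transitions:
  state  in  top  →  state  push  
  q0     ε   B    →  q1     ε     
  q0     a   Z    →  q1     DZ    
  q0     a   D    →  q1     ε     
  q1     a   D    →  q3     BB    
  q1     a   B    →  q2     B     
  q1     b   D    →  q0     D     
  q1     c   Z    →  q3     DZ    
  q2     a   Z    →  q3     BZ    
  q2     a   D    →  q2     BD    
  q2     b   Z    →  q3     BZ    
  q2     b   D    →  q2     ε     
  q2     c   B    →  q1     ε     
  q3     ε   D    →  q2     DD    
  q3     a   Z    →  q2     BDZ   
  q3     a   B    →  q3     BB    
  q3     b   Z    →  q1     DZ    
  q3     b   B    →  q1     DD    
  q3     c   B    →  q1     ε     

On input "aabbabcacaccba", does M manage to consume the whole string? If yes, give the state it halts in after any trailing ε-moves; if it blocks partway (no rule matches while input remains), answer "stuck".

(q0, aabbabcacaccba, Z)
  read a, top Z: go to q1, push DZ → (q1, abbabcacaccba, DZ)
  read a, top D: go to q3, push BB → (q3, bbabcacaccba, BBZ)
  read b, top B: go to q1, push DD → (q1, babcacaccba, DDBZ)
  read b, top D: go to q0, push D → (q0, abcacaccba, DDBZ)
  read a, top D: go to q1, push ε → (q1, bcacaccba, DBZ)
  read b, top D: go to q0, push D → (q0, cacaccba, DBZ)
No transition for (q0, c, top D); M blocks with input cacaccba remaining.

stuck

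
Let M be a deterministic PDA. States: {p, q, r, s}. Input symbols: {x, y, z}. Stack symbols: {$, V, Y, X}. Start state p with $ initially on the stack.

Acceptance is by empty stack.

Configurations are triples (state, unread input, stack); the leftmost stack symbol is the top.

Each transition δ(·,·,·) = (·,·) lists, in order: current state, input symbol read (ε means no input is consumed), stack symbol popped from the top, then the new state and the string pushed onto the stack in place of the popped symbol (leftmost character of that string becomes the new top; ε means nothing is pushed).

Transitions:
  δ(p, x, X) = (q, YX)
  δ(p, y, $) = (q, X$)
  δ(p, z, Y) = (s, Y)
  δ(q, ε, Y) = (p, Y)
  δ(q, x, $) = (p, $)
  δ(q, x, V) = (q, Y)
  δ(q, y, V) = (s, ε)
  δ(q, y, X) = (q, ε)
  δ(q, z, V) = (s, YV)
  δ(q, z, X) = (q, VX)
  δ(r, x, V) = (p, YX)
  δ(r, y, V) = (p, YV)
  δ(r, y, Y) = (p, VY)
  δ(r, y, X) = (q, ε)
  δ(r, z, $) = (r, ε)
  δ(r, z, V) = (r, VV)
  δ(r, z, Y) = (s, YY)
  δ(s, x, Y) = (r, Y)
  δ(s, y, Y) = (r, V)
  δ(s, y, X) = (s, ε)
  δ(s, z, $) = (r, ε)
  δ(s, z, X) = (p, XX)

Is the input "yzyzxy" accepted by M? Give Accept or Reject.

Reject

(p, yzyzxy, $) ⊢ (q, zyzxy, X$) ⊢ (q, yzxy, VX$) ⊢ (s, zxy, X$) ⊢ (p, xy, XX$) ⊢ (q, y, YXX$) ⊢ (p, y, YXX$)
No transition applies at (p, y, YXX$); input not fully consumed.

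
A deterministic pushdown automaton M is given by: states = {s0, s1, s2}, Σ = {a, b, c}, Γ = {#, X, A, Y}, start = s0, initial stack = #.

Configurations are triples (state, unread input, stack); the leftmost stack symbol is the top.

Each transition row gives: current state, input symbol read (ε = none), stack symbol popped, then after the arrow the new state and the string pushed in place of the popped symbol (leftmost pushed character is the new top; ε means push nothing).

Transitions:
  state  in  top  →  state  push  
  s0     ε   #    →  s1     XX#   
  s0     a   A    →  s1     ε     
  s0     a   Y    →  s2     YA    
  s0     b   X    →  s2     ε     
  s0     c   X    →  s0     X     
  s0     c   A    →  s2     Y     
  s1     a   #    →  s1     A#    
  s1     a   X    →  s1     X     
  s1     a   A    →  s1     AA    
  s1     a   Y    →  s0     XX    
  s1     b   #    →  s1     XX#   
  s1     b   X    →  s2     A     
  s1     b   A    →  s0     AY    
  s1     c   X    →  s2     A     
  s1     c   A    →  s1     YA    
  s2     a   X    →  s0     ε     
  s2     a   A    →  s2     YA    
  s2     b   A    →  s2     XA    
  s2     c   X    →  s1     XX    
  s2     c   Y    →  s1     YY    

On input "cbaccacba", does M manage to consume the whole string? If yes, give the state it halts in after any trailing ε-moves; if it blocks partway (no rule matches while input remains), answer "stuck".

s0

(s0, cbaccacba, #)
  ε-move, top #: go to s1, push XX# → (s1, cbaccacba, XX#)
  read c, top X: go to s2, push A → (s2, baccacba, AX#)
  read b, top A: go to s2, push XA → (s2, accacba, XAX#)
  read a, top X: go to s0, push ε → (s0, ccacba, AX#)
  read c, top A: go to s2, push Y → (s2, cacba, YX#)
  read c, top Y: go to s1, push YY → (s1, acba, YYX#)
  read a, top Y: go to s0, push XX → (s0, cba, XXYX#)
  read c, top X: go to s0, push X → (s0, ba, XXYX#)
  read b, top X: go to s2, push ε → (s2, a, XYX#)
  read a, top X: go to s0, push ε → (s0, ε, YX#)
All input consumed; M is in state s0.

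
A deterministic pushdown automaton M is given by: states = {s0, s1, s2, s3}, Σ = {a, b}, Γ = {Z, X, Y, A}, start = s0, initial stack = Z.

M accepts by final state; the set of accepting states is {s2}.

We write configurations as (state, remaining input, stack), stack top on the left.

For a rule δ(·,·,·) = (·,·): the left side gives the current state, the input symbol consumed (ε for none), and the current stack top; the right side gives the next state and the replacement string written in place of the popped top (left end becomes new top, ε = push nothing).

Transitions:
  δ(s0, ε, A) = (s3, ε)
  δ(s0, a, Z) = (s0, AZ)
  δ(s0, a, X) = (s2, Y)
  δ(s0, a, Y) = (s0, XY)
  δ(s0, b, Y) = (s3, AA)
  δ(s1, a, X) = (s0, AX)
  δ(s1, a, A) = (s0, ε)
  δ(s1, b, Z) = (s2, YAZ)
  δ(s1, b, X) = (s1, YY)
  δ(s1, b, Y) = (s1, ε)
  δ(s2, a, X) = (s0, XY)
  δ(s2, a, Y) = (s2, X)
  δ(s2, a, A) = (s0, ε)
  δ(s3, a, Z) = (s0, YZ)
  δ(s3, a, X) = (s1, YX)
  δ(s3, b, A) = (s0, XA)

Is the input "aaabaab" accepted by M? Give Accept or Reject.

(s0, aaabaab, Z)
  read a, top Z: go to s0, push AZ → (s0, aabaab, AZ)
  ε-move, top A: go to s3, push ε → (s3, aabaab, Z)
  read a, top Z: go to s0, push YZ → (s0, abaab, YZ)
  read a, top Y: go to s0, push XY → (s0, baab, XYZ)
No transition applies at (s0, baab, XYZ); input not fully consumed.

Reject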